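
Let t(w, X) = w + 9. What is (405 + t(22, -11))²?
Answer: 190096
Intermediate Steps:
t(w, X) = 9 + w
(405 + t(22, -11))² = (405 + (9 + 22))² = (405 + 31)² = 436² = 190096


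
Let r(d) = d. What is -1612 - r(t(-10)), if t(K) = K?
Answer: -1602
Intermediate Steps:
-1612 - r(t(-10)) = -1612 - 1*(-10) = -1612 + 10 = -1602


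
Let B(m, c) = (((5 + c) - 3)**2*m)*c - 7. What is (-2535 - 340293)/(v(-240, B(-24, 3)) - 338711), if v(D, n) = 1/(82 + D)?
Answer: 54166824/53516339 ≈ 1.0122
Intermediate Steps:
B(m, c) = -7 + c*m*(2 + c)**2 (B(m, c) = ((2 + c)**2*m)*c - 7 = (m*(2 + c)**2)*c - 7 = c*m*(2 + c)**2 - 7 = -7 + c*m*(2 + c)**2)
(-2535 - 340293)/(v(-240, B(-24, 3)) - 338711) = (-2535 - 340293)/(1/(82 - 240) - 338711) = -342828/(1/(-158) - 338711) = -342828/(-1/158 - 338711) = -342828/(-53516339/158) = -342828*(-158/53516339) = 54166824/53516339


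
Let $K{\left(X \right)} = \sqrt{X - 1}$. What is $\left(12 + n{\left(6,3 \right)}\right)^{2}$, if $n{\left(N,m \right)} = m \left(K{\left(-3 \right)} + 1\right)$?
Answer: $189 + 180 i \approx 189.0 + 180.0 i$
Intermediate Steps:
$K{\left(X \right)} = \sqrt{-1 + X}$
$n{\left(N,m \right)} = m \left(1 + 2 i\right)$ ($n{\left(N,m \right)} = m \left(\sqrt{-1 - 3} + 1\right) = m \left(\sqrt{-4} + 1\right) = m \left(2 i + 1\right) = m \left(1 + 2 i\right)$)
$\left(12 + n{\left(6,3 \right)}\right)^{2} = \left(12 + 3 \left(1 + 2 i\right)\right)^{2} = \left(12 + \left(3 + 6 i\right)\right)^{2} = \left(15 + 6 i\right)^{2}$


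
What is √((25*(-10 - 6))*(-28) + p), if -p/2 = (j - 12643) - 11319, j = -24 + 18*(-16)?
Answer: 2*√14937 ≈ 244.43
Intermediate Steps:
j = -312 (j = -24 - 288 = -312)
p = 48548 (p = -2*((-312 - 12643) - 11319) = -2*(-12955 - 11319) = -2*(-24274) = 48548)
√((25*(-10 - 6))*(-28) + p) = √((25*(-10 - 6))*(-28) + 48548) = √((25*(-16))*(-28) + 48548) = √(-400*(-28) + 48548) = √(11200 + 48548) = √59748 = 2*√14937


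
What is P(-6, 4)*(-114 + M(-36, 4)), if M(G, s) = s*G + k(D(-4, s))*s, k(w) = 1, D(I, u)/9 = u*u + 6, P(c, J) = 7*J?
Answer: -7112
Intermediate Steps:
D(I, u) = 54 + 9*u² (D(I, u) = 9*(u*u + 6) = 9*(u² + 6) = 9*(6 + u²) = 54 + 9*u²)
M(G, s) = s + G*s (M(G, s) = s*G + 1*s = G*s + s = s + G*s)
P(-6, 4)*(-114 + M(-36, 4)) = (7*4)*(-114 + 4*(1 - 36)) = 28*(-114 + 4*(-35)) = 28*(-114 - 140) = 28*(-254) = -7112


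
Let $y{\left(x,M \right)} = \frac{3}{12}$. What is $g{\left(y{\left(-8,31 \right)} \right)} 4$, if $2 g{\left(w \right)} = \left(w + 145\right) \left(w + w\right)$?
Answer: $\frac{581}{4} \approx 145.25$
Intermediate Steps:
$y{\left(x,M \right)} = \frac{1}{4}$ ($y{\left(x,M \right)} = 3 \cdot \frac{1}{12} = \frac{1}{4}$)
$g{\left(w \right)} = w \left(145 + w\right)$ ($g{\left(w \right)} = \frac{\left(w + 145\right) \left(w + w\right)}{2} = \frac{\left(145 + w\right) 2 w}{2} = \frac{2 w \left(145 + w\right)}{2} = w \left(145 + w\right)$)
$g{\left(y{\left(-8,31 \right)} \right)} 4 = \frac{145 + \frac{1}{4}}{4} \cdot 4 = \frac{1}{4} \cdot \frac{581}{4} \cdot 4 = \frac{581}{16} \cdot 4 = \frac{581}{4}$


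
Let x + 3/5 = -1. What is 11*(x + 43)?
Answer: 2277/5 ≈ 455.40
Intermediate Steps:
x = -8/5 (x = -3/5 - 1 = -8/5 ≈ -1.6000)
11*(x + 43) = 11*(-8/5 + 43) = 11*(207/5) = 2277/5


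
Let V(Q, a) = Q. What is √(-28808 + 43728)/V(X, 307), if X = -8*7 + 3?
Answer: -2*√3730/53 ≈ -2.3047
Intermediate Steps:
X = -53 (X = -56 + 3 = -53)
√(-28808 + 43728)/V(X, 307) = √(-28808 + 43728)/(-53) = √14920*(-1/53) = (2*√3730)*(-1/53) = -2*√3730/53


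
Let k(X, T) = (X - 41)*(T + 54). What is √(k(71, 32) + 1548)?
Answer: 4*√258 ≈ 64.250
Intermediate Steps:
k(X, T) = (-41 + X)*(54 + T)
√(k(71, 32) + 1548) = √((-2214 - 41*32 + 54*71 + 32*71) + 1548) = √((-2214 - 1312 + 3834 + 2272) + 1548) = √(2580 + 1548) = √4128 = 4*√258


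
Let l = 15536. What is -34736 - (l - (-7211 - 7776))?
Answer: -65259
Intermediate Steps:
-34736 - (l - (-7211 - 7776)) = -34736 - (15536 - (-7211 - 7776)) = -34736 - (15536 - 1*(-14987)) = -34736 - (15536 + 14987) = -34736 - 1*30523 = -34736 - 30523 = -65259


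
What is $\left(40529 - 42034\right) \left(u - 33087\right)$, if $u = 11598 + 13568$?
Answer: $11921105$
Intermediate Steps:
$u = 25166$
$\left(40529 - 42034\right) \left(u - 33087\right) = \left(40529 - 42034\right) \left(25166 - 33087\right) = - 1505 \left(25166 - 33087\right) = \left(-1505\right) \left(-7921\right) = 11921105$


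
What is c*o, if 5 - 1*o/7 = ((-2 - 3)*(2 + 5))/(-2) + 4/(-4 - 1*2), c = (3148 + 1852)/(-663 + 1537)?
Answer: -621250/1311 ≈ -473.88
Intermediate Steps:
c = 2500/437 (c = 5000/874 = 5000*(1/874) = 2500/437 ≈ 5.7208)
o = -497/6 (o = 35 - 7*(((-2 - 3)*(2 + 5))/(-2) + 4/(-4 - 1*2)) = 35 - 7*(-5*7*(-½) + 4/(-4 - 2)) = 35 - 7*(-35*(-½) + 4/(-6)) = 35 - 7*(35/2 + 4*(-⅙)) = 35 - 7*(35/2 - ⅔) = 35 - 7*101/6 = 35 - 707/6 = -497/6 ≈ -82.833)
c*o = (2500/437)*(-497/6) = -621250/1311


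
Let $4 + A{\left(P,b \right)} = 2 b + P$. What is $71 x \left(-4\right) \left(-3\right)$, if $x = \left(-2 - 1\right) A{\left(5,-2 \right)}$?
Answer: $7668$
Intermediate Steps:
$A{\left(P,b \right)} = -4 + P + 2 b$ ($A{\left(P,b \right)} = -4 + \left(2 b + P\right) = -4 + \left(P + 2 b\right) = -4 + P + 2 b$)
$x = 9$ ($x = \left(-2 - 1\right) \left(-4 + 5 + 2 \left(-2\right)\right) = - 3 \left(-4 + 5 - 4\right) = \left(-3\right) \left(-3\right) = 9$)
$71 x \left(-4\right) \left(-3\right) = 71 \cdot 9 \left(-4\right) \left(-3\right) = 71 \left(\left(-36\right) \left(-3\right)\right) = 71 \cdot 108 = 7668$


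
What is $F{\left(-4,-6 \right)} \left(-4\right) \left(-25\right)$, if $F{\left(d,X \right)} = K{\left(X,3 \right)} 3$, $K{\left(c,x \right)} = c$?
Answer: $-1800$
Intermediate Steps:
$F{\left(d,X \right)} = 3 X$ ($F{\left(d,X \right)} = X 3 = 3 X$)
$F{\left(-4,-6 \right)} \left(-4\right) \left(-25\right) = 3 \left(-6\right) \left(-4\right) \left(-25\right) = \left(-18\right) \left(-4\right) \left(-25\right) = 72 \left(-25\right) = -1800$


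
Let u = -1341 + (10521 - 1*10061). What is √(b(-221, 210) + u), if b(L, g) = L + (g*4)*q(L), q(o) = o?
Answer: I*√186742 ≈ 432.14*I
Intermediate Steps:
u = -881 (u = -1341 + (10521 - 10061) = -1341 + 460 = -881)
b(L, g) = L + 4*L*g (b(L, g) = L + (g*4)*L = L + (4*g)*L = L + 4*L*g)
√(b(-221, 210) + u) = √(-221*(1 + 4*210) - 881) = √(-221*(1 + 840) - 881) = √(-221*841 - 881) = √(-185861 - 881) = √(-186742) = I*√186742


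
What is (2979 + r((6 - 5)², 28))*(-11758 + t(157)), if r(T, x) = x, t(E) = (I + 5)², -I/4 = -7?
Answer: -32081683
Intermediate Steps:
I = 28 (I = -4*(-7) = 28)
t(E) = 1089 (t(E) = (28 + 5)² = 33² = 1089)
(2979 + r((6 - 5)², 28))*(-11758 + t(157)) = (2979 + 28)*(-11758 + 1089) = 3007*(-10669) = -32081683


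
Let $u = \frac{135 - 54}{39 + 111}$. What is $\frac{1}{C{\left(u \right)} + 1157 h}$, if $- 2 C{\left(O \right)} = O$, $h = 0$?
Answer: $- \frac{100}{27} \approx -3.7037$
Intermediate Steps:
$u = \frac{27}{50}$ ($u = \frac{81}{150} = 81 \cdot \frac{1}{150} = \frac{27}{50} \approx 0.54$)
$C{\left(O \right)} = - \frac{O}{2}$
$\frac{1}{C{\left(u \right)} + 1157 h} = \frac{1}{\left(- \frac{1}{2}\right) \frac{27}{50} + 1157 \cdot 0} = \frac{1}{- \frac{27}{100} + 0} = \frac{1}{- \frac{27}{100}} = - \frac{100}{27}$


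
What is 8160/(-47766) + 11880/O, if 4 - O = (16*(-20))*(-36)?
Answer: -27559610/22919719 ≈ -1.2024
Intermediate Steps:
O = -11516 (O = 4 - 16*(-20)*(-36) = 4 - (-320)*(-36) = 4 - 1*11520 = 4 - 11520 = -11516)
8160/(-47766) + 11880/O = 8160/(-47766) + 11880/(-11516) = 8160*(-1/47766) + 11880*(-1/11516) = -1360/7961 - 2970/2879 = -27559610/22919719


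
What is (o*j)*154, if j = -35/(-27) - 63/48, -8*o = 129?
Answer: 23177/576 ≈ 40.238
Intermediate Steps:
o = -129/8 (o = -1/8*129 = -129/8 ≈ -16.125)
j = -7/432 (j = -35*(-1/27) - 63*1/48 = 35/27 - 21/16 = -7/432 ≈ -0.016204)
(o*j)*154 = -129/8*(-7/432)*154 = (301/1152)*154 = 23177/576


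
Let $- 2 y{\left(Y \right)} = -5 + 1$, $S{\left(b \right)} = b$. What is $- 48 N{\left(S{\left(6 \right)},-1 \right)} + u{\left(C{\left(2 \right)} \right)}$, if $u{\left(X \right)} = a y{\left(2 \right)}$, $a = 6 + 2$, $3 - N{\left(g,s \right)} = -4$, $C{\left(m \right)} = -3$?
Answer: $-320$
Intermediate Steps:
$N{\left(g,s \right)} = 7$ ($N{\left(g,s \right)} = 3 - -4 = 3 + 4 = 7$)
$a = 8$
$y{\left(Y \right)} = 2$ ($y{\left(Y \right)} = - \frac{-5 + 1}{2} = \left(- \frac{1}{2}\right) \left(-4\right) = 2$)
$u{\left(X \right)} = 16$ ($u{\left(X \right)} = 8 \cdot 2 = 16$)
$- 48 N{\left(S{\left(6 \right)},-1 \right)} + u{\left(C{\left(2 \right)} \right)} = \left(-48\right) 7 + 16 = -336 + 16 = -320$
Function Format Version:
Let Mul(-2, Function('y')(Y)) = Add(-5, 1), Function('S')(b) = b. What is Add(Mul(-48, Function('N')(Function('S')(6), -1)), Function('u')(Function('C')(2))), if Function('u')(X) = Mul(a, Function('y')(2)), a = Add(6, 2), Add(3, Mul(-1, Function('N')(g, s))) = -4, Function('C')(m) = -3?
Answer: -320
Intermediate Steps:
Function('N')(g, s) = 7 (Function('N')(g, s) = Add(3, Mul(-1, -4)) = Add(3, 4) = 7)
a = 8
Function('y')(Y) = 2 (Function('y')(Y) = Mul(Rational(-1, 2), Add(-5, 1)) = Mul(Rational(-1, 2), -4) = 2)
Function('u')(X) = 16 (Function('u')(X) = Mul(8, 2) = 16)
Add(Mul(-48, Function('N')(Function('S')(6), -1)), Function('u')(Function('C')(2))) = Add(Mul(-48, 7), 16) = Add(-336, 16) = -320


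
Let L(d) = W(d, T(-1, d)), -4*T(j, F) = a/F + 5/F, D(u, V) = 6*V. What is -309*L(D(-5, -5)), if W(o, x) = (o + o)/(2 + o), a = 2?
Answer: -4635/7 ≈ -662.14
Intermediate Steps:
T(j, F) = -7/(4*F) (T(j, F) = -(2/F + 5/F)/4 = -7/(4*F))
W(o, x) = 2*o/(2 + o) (W(o, x) = (2*o)/(2 + o) = 2*o/(2 + o))
L(d) = 2*d/(2 + d)
-309*L(D(-5, -5)) = -618*6*(-5)/(2 + 6*(-5)) = -618*(-30)/(2 - 30) = -618*(-30)/(-28) = -618*(-30)*(-1)/28 = -309*15/7 = -4635/7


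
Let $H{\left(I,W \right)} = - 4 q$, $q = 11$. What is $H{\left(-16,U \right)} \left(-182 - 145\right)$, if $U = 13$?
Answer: $14388$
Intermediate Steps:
$H{\left(I,W \right)} = -44$ ($H{\left(I,W \right)} = \left(-4\right) 11 = -44$)
$H{\left(-16,U \right)} \left(-182 - 145\right) = - 44 \left(-182 - 145\right) = \left(-44\right) \left(-327\right) = 14388$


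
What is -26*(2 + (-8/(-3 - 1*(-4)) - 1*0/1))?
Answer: 156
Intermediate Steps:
-26*(2 + (-8/(-3 - 1*(-4)) - 1*0/1)) = -26*(2 + (-8/(-3 + 4) + 0*1)) = -26*(2 + (-8/1 + 0)) = -26*(2 + (-8*1 + 0)) = -26*(2 + (-8 + 0)) = -26*(2 - 8) = -26*(-6) = 156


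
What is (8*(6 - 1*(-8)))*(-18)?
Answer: -2016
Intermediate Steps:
(8*(6 - 1*(-8)))*(-18) = (8*(6 + 8))*(-18) = (8*14)*(-18) = 112*(-18) = -2016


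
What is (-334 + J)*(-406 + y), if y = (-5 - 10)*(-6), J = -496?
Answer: 262280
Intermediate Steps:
y = 90 (y = -15*(-6) = 90)
(-334 + J)*(-406 + y) = (-334 - 496)*(-406 + 90) = -830*(-316) = 262280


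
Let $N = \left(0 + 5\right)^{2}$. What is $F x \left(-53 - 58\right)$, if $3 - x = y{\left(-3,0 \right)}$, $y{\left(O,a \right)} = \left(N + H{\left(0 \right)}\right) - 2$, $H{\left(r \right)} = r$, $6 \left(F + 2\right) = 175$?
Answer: $60310$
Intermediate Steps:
$F = \frac{163}{6}$ ($F = -2 + \frac{1}{6} \cdot 175 = -2 + \frac{175}{6} = \frac{163}{6} \approx 27.167$)
$N = 25$ ($N = 5^{2} = 25$)
$y{\left(O,a \right)} = 23$ ($y{\left(O,a \right)} = \left(25 + 0\right) - 2 = 25 - 2 = 23$)
$x = -20$ ($x = 3 - 23 = -20$)
$F x \left(-53 - 58\right) = \frac{163}{6} \left(-20\right) \left(-53 - 58\right) = - \frac{1630 \left(-53 - 58\right)}{3} = \left(- \frac{1630}{3}\right) \left(-111\right) = 60310$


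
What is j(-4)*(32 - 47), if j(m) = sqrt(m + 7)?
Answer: -15*sqrt(3) ≈ -25.981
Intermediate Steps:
j(m) = sqrt(7 + m)
j(-4)*(32 - 47) = sqrt(7 - 4)*(32 - 47) = sqrt(3)*(-15) = -15*sqrt(3)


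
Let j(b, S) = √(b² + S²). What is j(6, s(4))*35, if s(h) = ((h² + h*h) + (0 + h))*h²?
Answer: 210*√9217 ≈ 20161.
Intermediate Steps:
s(h) = h²*(h + 2*h²) (s(h) = ((h² + h²) + h)*h² = (2*h² + h)*h² = (h + 2*h²)*h² = h²*(h + 2*h²))
j(b, S) = √(S² + b²)
j(6, s(4))*35 = √((4³*(1 + 2*4))² + 6²)*35 = √((64*(1 + 8))² + 36)*35 = √((64*9)² + 36)*35 = √(576² + 36)*35 = √(331776 + 36)*35 = √331812*35 = (6*√9217)*35 = 210*√9217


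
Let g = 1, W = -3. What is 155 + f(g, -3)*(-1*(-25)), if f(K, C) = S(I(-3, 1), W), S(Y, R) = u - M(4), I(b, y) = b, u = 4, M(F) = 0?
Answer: 255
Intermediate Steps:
S(Y, R) = 4 (S(Y, R) = 4 - 1*0 = 4 + 0 = 4)
f(K, C) = 4
155 + f(g, -3)*(-1*(-25)) = 155 + 4*(-1*(-25)) = 155 + 4*25 = 155 + 100 = 255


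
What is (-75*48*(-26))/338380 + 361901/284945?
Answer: 7456545619/4820984455 ≈ 1.5467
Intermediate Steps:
(-75*48*(-26))/338380 + 361901/284945 = -3600*(-26)*(1/338380) + 361901*(1/284945) = 93600*(1/338380) + 361901/284945 = 4680/16919 + 361901/284945 = 7456545619/4820984455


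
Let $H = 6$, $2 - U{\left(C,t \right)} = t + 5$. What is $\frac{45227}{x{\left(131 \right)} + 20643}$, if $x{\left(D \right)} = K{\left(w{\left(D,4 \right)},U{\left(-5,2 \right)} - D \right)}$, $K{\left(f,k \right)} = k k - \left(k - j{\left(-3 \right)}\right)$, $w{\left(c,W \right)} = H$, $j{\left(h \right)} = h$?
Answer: $\frac{45227}{39272} \approx 1.1516$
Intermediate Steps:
$U{\left(C,t \right)} = -3 - t$ ($U{\left(C,t \right)} = 2 - \left(t + 5\right) = 2 - \left(5 + t\right) = -3 - t$)
$w{\left(c,W \right)} = 6$
$K{\left(f,k \right)} = -3 + k^{2} - k$ ($K{\left(f,k \right)} = k k - \left(3 + k\right) = k^{2} - \left(3 + k\right) = -3 + k^{2} - k$)
$x{\left(D \right)} = 2 + D + \left(-5 - D\right)^{2}$ ($x{\left(D \right)} = -3 + \left(\left(-3 - 2\right) - D\right)^{2} - \left(\left(-3 - 2\right) - D\right) = -3 + \left(-5 - D\right)^{2} - \left(-5 - D\right) = -3 + \left(-5 - D\right)^{2} + \left(5 + D\right) = 2 + D + \left(-5 - D\right)^{2}$)
$\frac{45227}{x{\left(131 \right)} + 20643} = \frac{45227}{\left(2 + 131 + \left(5 + 131\right)^{2}\right) + 20643} = \frac{45227}{\left(2 + 131 + 136^{2}\right) + 20643} = \frac{45227}{\left(2 + 131 + 18496\right) + 20643} = \frac{45227}{18629 + 20643} = \frac{45227}{39272}$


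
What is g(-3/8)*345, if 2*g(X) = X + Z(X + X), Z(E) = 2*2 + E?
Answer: 7935/16 ≈ 495.94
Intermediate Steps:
Z(E) = 4 + E
g(X) = 2 + 3*X/2 (g(X) = (X + (4 + (X + X)))/2 = (X + (4 + 2*X))/2 = (4 + 3*X)/2 = 2 + 3*X/2)
g(-3/8)*345 = (2 + 3*(-3/8)/2)*345 = (2 + 3*(-3*⅛)/2)*345 = (2 + (3/2)*(-3/8))*345 = (2 - 9/16)*345 = (23/16)*345 = 7935/16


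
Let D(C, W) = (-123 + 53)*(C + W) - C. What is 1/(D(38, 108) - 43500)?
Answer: -1/53758 ≈ -1.8602e-5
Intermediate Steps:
D(C, W) = -71*C - 70*W (D(C, W) = -70*(C + W) - C = (-70*C - 70*W) - C = -71*C - 70*W)
1/(D(38, 108) - 43500) = 1/((-71*38 - 70*108) - 43500) = 1/((-2698 - 7560) - 43500) = 1/(-10258 - 43500) = 1/(-53758) = -1/53758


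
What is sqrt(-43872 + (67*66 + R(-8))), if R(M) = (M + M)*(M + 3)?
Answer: I*sqrt(39370) ≈ 198.42*I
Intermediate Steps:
R(M) = 2*M*(3 + M) (R(M) = (2*M)*(3 + M) = 2*M*(3 + M))
sqrt(-43872 + (67*66 + R(-8))) = sqrt(-43872 + (67*66 + 2*(-8)*(3 - 8))) = sqrt(-43872 + (4422 + 2*(-8)*(-5))) = sqrt(-43872 + (4422 + 80)) = sqrt(-43872 + 4502) = sqrt(-39370) = I*sqrt(39370)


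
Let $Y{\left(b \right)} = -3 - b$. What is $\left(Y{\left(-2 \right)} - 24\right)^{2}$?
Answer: $625$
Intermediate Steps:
$\left(Y{\left(-2 \right)} - 24\right)^{2} = \left(\left(-3 - -2\right) - 24\right)^{2} = \left(\left(-3 + 2\right) - 24\right)^{2} = \left(-1 - 24\right)^{2} = \left(-25\right)^{2} = 625$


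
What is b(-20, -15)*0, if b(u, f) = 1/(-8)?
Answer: 0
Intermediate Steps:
b(u, f) = -⅛
b(-20, -15)*0 = -⅛*0 = 0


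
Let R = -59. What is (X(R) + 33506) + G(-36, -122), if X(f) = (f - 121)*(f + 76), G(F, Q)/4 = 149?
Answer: 31042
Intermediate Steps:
G(F, Q) = 596 (G(F, Q) = 4*149 = 596)
X(f) = (-121 + f)*(76 + f)
(X(R) + 33506) + G(-36, -122) = ((-9196 + (-59)**2 - 45*(-59)) + 33506) + 596 = ((-9196 + 3481 + 2655) + 33506) + 596 = (-3060 + 33506) + 596 = 30446 + 596 = 31042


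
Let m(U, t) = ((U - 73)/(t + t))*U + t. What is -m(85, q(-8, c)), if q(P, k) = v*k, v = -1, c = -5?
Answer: -107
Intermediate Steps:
q(P, k) = -k
m(U, t) = t + U*(-73 + U)/(2*t) (m(U, t) = ((-73 + U)/((2*t)))*U + t = ((-73 + U)*(1/(2*t)))*U + t = ((-73 + U)/(2*t))*U + t = U*(-73 + U)/(2*t) + t = t + U*(-73 + U)/(2*t))
-m(85, q(-8, c)) = -(85² - 73*85 + 2*(-1*(-5))²)/(2*((-1*(-5)))) = -(7225 - 6205 + 2*5²)/(2*5) = -(7225 - 6205 + 2*25)/(2*5) = -(7225 - 6205 + 50)/(2*5) = -1070/(2*5) = -1*107 = -107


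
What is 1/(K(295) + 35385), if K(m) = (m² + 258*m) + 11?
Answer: 1/198531 ≈ 5.0370e-6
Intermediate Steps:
K(m) = 11 + m² + 258*m
1/(K(295) + 35385) = 1/((11 + 295² + 258*295) + 35385) = 1/((11 + 87025 + 76110) + 35385) = 1/(163146 + 35385) = 1/198531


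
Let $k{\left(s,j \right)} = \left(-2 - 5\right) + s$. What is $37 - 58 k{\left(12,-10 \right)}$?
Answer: $-253$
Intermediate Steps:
$k{\left(s,j \right)} = -7 + s$
$37 - 58 k{\left(12,-10 \right)} = 37 - 58 \left(-7 + 12\right) = 37 - 290 = -253$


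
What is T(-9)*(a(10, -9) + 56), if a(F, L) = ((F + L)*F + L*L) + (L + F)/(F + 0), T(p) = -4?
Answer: -2942/5 ≈ -588.40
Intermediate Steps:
a(F, L) = L**2 + F*(F + L) + (F + L)/F (a(F, L) = (F*(F + L) + L**2) + (F + L)/F = (L**2 + F*(F + L)) + (F + L)/F = L**2 + F*(F + L) + (F + L)/F)
T(-9)*(a(10, -9) + 56) = -4*((1 + 10**2 + (-9)**2 + 10*(-9) - 9/10) + 56) = -4*((1 + 100 + 81 - 90 - 9*1/10) + 56) = -4*((1 + 100 + 81 - 90 - 9/10) + 56) = -4*(911/10 + 56) = -4*1471/10 = -2942/5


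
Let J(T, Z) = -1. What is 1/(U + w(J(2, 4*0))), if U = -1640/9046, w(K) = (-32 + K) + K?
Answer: -4523/154602 ≈ -0.029256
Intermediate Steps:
w(K) = -32 + 2*K
U = -820/4523 (U = -1640*1/9046 = -820/4523 ≈ -0.18130)
1/(U + w(J(2, 4*0))) = 1/(-820/4523 + (-32 + 2*(-1))) = 1/(-820/4523 + (-32 - 2)) = 1/(-820/4523 - 34) = 1/(-154602/4523) = -4523/154602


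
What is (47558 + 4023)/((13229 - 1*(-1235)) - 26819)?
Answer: -51581/12355 ≈ -4.1749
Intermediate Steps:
(47558 + 4023)/((13229 - 1*(-1235)) - 26819) = 51581/((13229 + 1235) - 26819) = 51581/(14464 - 26819) = 51581/(-12355) = 51581*(-1/12355) = -51581/12355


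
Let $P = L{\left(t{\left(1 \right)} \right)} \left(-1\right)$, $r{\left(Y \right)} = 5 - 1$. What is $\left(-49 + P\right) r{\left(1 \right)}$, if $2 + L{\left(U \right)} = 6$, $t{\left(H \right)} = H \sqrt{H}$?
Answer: $-212$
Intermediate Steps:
$r{\left(Y \right)} = 4$ ($r{\left(Y \right)} = 5 - 1 = 4$)
$t{\left(H \right)} = H^{\frac{3}{2}}$
$L{\left(U \right)} = 4$ ($L{\left(U \right)} = -2 + 6 = 4$)
$P = -4$ ($P = 4 \left(-1\right) = -4$)
$\left(-49 + P\right) r{\left(1 \right)} = \left(-49 - 4\right) 4 = \left(-53\right) 4 = -212$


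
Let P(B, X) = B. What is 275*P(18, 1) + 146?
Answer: 5096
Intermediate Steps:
275*P(18, 1) + 146 = 275*18 + 146 = 4950 + 146 = 5096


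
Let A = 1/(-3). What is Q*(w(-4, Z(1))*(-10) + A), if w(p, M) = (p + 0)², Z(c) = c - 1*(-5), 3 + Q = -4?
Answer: 3367/3 ≈ 1122.3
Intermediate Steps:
Q = -7 (Q = -3 - 4 = -7)
Z(c) = 5 + c (Z(c) = c + 5 = 5 + c)
w(p, M) = p²
A = -⅓ ≈ -0.33333
Q*(w(-4, Z(1))*(-10) + A) = -7*((-4)²*(-10) - ⅓) = -7*(16*(-10) - ⅓) = -7*(-160 - ⅓) = -7*(-481/3) = 3367/3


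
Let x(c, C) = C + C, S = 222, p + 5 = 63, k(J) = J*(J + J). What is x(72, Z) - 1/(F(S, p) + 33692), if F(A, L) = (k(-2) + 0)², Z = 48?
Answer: 3240575/33756 ≈ 96.000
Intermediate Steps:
k(J) = 2*J² (k(J) = J*(2*J) = 2*J²)
p = 58 (p = -5 + 63 = 58)
x(c, C) = 2*C
F(A, L) = 64 (F(A, L) = (2*(-2)² + 0)² = (2*4 + 0)² = (8 + 0)² = 8² = 64)
x(72, Z) - 1/(F(S, p) + 33692) = 2*48 - 1/(64 + 33692) = 96 - 1/33756 = 3240575/33756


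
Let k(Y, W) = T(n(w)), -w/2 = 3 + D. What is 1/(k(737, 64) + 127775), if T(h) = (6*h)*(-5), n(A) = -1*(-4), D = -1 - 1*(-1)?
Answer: 1/127655 ≈ 7.8336e-6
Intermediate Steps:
D = 0 (D = -1 + 1 = 0)
w = -6 (w = -2*(3 + 0) = -2*3 = -6)
n(A) = 4
T(h) = -30*h
k(Y, W) = -120 (k(Y, W) = -30*4 = -120)
1/(k(737, 64) + 127775) = 1/(-120 + 127775) = 1/127655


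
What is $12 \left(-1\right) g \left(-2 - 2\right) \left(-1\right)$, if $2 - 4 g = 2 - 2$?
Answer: $-24$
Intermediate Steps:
$g = \frac{1}{2}$ ($g = \frac{1}{2} - \frac{2 - 2}{4} = \frac{1}{2} - 0 = \frac{1}{2} + 0 = \frac{1}{2} \approx 0.5$)
$12 \left(-1\right) g \left(-2 - 2\right) \left(-1\right) = 12 \left(-1\right) \frac{-2 - 2}{2} \left(-1\right) = - 12 \cdot \frac{1}{2} \left(-4\right) \left(-1\right) = - 12 \left(\left(-2\right) \left(-1\right)\right) = \left(-12\right) 2 = -24$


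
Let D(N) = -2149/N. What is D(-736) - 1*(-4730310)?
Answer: 3481510309/736 ≈ 4.7303e+6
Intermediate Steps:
D(-736) - 1*(-4730310) = -2149/(-736) - 1*(-4730310) = -2149*(-1/736) + 4730310 = 2149/736 + 4730310 = 3481510309/736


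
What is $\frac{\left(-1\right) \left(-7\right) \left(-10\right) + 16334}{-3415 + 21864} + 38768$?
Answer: $\frac{37644584}{971} \approx 38769.0$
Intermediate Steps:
$\frac{\left(-1\right) \left(-7\right) \left(-10\right) + 16334}{-3415 + 21864} + 38768 = \frac{7 \left(-10\right) + 16334}{18449} + 38768 = \left(-70 + 16334\right) \frac{1}{18449} + 38768 = 16264 \cdot \frac{1}{18449} + 38768 = \frac{856}{971} + 38768 = \frac{37644584}{971}$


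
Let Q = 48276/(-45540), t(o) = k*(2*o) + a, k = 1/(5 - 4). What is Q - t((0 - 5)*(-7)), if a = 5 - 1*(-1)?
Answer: -97481/1265 ≈ -77.060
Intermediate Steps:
k = 1 (k = 1/1 = 1)
a = 6 (a = 5 + 1 = 6)
t(o) = 6 + 2*o (t(o) = 1*(2*o) + 6 = 2*o + 6 = 6 + 2*o)
Q = -1341/1265 (Q = 48276*(-1/45540) = -1341/1265 ≈ -1.0601)
Q - t((0 - 5)*(-7)) = -1341/1265 - (6 + 2*((0 - 5)*(-7))) = -1341/1265 - (6 + 2*(-5*(-7))) = -1341/1265 - (6 + 2*35) = -1341/1265 - (6 + 70) = -1341/1265 - 1*76 = -1341/1265 - 76 = -97481/1265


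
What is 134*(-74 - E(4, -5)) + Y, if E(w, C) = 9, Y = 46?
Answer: -11076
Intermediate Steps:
134*(-74 - E(4, -5)) + Y = 134*(-74 - 1*9) + 46 = 134*(-74 - 9) + 46 = 134*(-83) + 46 = -11122 + 46 = -11076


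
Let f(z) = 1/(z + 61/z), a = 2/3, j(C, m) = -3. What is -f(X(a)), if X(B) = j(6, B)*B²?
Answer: 12/565 ≈ 0.021239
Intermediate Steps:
a = ⅔ (a = 2*(⅓) = ⅔ ≈ 0.66667)
X(B) = -3*B²
-f(X(a)) = -(-3*(⅔)²)/(61 + (-3*(⅔)²)²) = -(-3*4/9)/(61 + (-3*4/9)²) = -(-4)/(3*(61 + (-4/3)²)) = -(-4)/(3*(61 + 16/9)) = -(-4)/(3*565/9) = -(-4)*9/(3*565) = -1*(-12/565) = 12/565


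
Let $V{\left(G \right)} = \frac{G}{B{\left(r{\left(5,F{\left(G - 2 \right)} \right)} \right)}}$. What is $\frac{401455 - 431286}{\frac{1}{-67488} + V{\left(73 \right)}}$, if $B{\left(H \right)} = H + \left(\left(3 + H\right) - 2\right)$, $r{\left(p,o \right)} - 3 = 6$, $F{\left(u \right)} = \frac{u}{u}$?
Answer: $- \frac{2013234528}{259295} \approx -7764.3$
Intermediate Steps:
$F{\left(u \right)} = 1$
$r{\left(p,o \right)} = 9$ ($r{\left(p,o \right)} = 3 + 6 = 9$)
$B{\left(H \right)} = 1 + 2 H$ ($B{\left(H \right)} = H + \left(1 + H\right) = 1 + 2 H$)
$V{\left(G \right)} = \frac{G}{19}$ ($V{\left(G \right)} = \frac{G}{1 + 2 \cdot 9} = \frac{G}{1 + 18} = \frac{G}{19}$)
$\frac{401455 - 431286}{\frac{1}{-67488} + V{\left(73 \right)}} = \frac{401455 - 431286}{\frac{1}{-67488} + \frac{1}{19} \cdot 73} = - \frac{29831}{- \frac{1}{67488} + \frac{73}{19}} = - \frac{29831}{\frac{259295}{67488}} = \left(-29831\right) \frac{67488}{259295} = - \frac{2013234528}{259295}$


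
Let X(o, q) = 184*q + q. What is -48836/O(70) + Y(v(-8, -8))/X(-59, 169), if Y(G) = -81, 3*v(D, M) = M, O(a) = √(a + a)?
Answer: -81/31265 - 24418*√35/35 ≈ -4127.4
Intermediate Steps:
O(a) = √2*√a (O(a) = √(2*a) = √2*√a)
v(D, M) = M/3
X(o, q) = 185*q
-48836/O(70) + Y(v(-8, -8))/X(-59, 169) = -48836*√35/70 - 81/(185*169) = -48836*√35/70 - 81/31265 = -24418*√35/35 - 81*1/31265 = -24418*√35/35 - 81/31265 = -81/31265 - 24418*√35/35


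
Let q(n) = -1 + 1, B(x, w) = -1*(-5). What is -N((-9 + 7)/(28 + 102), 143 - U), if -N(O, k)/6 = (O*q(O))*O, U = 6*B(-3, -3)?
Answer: 0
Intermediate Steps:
B(x, w) = 5
U = 30 (U = 6*5 = 30)
q(n) = 0
N(O, k) = 0 (N(O, k) = -6*O*0*O = -0*O = -6*0 = 0)
-N((-9 + 7)/(28 + 102), 143 - U) = -1*0 = 0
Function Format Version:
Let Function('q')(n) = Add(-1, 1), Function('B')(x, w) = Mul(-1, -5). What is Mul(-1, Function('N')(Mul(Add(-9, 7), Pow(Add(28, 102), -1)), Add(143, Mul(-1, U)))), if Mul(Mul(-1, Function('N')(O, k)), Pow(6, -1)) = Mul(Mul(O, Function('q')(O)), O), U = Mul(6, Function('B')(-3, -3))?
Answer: 0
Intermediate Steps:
Function('B')(x, w) = 5
U = 30 (U = Mul(6, 5) = 30)
Function('q')(n) = 0
Function('N')(O, k) = 0 (Function('N')(O, k) = Mul(-6, Mul(Mul(O, 0), O)) = Mul(-6, Mul(0, O)) = Mul(-6, 0) = 0)
Mul(-1, Function('N')(Mul(Add(-9, 7), Pow(Add(28, 102), -1)), Add(143, Mul(-1, U)))) = Mul(-1, 0) = 0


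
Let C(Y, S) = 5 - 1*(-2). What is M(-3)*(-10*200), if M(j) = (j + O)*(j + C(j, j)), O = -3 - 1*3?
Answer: 72000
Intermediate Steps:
O = -6 (O = -3 - 3 = -6)
C(Y, S) = 7 (C(Y, S) = 5 + 2 = 7)
M(j) = (-6 + j)*(7 + j) (M(j) = (j - 6)*(j + 7) = (-6 + j)*(7 + j))
M(-3)*(-10*200) = (-42 - 3 + (-3)²)*(-10*200) = (-42 - 3 + 9)*(-2000) = -36*(-2000) = 72000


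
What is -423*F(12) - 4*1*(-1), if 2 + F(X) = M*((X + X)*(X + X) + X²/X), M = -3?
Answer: 747022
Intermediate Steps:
F(X) = -2 - 12*X² - 3*X (F(X) = -2 - 3*((X + X)*(X + X) + X²/X) = -2 - 3*((2*X)*(2*X) + X) = -2 - 3*(4*X² + X) = -2 - 3*(X + 4*X²) = -2 + (-12*X² - 3*X) = -2 - 12*X² - 3*X)
-423*F(12) - 4*1*(-1) = -423*(-2 - 12*12² - 3*12) - 4*1*(-1) = -423*(-2 - 12*144 - 36) - 4*(-1) = -423*(-2 - 1728 - 36) + 4 = -423*(-1766) + 4 = 747018 + 4 = 747022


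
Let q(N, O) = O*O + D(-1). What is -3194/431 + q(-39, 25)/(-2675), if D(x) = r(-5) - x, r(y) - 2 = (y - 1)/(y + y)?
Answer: -44074383/5764625 ≈ -7.6457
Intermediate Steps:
r(y) = 2 + (-1 + y)/(2*y) (r(y) = 2 + (y - 1)/(y + y) = 2 + (-1 + y)/((2*y)) = 2 + (-1 + y)*(1/(2*y)) = 2 + (-1 + y)/(2*y))
D(x) = 13/5 - x (D(x) = (½)*(-1 + 5*(-5))/(-5) - x = (½)*(-⅕)*(-1 - 25) - x = (½)*(-⅕)*(-26) - x = 13/5 - x)
q(N, O) = 18/5 + O² (q(N, O) = O*O + (13/5 - 1*(-1)) = O² + (13/5 + 1) = O² + 18/5 = 18/5 + O²)
-3194/431 + q(-39, 25)/(-2675) = -3194/431 + (18/5 + 25²)/(-2675) = -3194*1/431 + (18/5 + 625)*(-1/2675) = -3194/431 + (3143/5)*(-1/2675) = -3194/431 - 3143/13375 = -44074383/5764625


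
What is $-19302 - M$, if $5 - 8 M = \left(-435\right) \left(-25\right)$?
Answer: $- \frac{71773}{4} \approx -17943.0$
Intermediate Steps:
$M = - \frac{5435}{4}$ ($M = \frac{5}{8} - \frac{\left(-435\right) \left(-25\right)}{8} = \frac{5}{8} - \frac{10875}{8} = - \frac{5435}{4} \approx -1358.8$)
$-19302 - M = -19302 - - \frac{5435}{4} = -19302 + \frac{5435}{4} = - \frac{71773}{4}$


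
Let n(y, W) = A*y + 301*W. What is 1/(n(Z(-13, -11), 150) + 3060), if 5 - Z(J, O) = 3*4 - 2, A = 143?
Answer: 1/47495 ≈ 2.1055e-5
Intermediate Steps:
Z(J, O) = -5 (Z(J, O) = 5 - (3*4 - 2) = 5 - (12 - 2) = 5 - 1*10 = 5 - 10 = -5)
n(y, W) = 143*y + 301*W
1/(n(Z(-13, -11), 150) + 3060) = 1/((143*(-5) + 301*150) + 3060) = 1/((-715 + 45150) + 3060) = 1/(44435 + 3060) = 1/47495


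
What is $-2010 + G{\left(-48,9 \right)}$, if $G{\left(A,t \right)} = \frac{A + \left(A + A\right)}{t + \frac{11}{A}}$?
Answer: $- \frac{853122}{421} \approx -2026.4$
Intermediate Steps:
$G{\left(A,t \right)} = \frac{3 A}{t + \frac{11}{A}}$ ($G{\left(A,t \right)} = \frac{A + 2 A}{t + \frac{11}{A}} = \frac{3 A}{t + \frac{11}{A}}$)
$-2010 + G{\left(-48,9 \right)} = -2010 + \frac{3 \left(-48\right)^{2}}{11 - 432} = -2010 + 3 \cdot 2304 \frac{1}{11 - 432} = -2010 + 3 \cdot 2304 \frac{1}{-421} = -2010 + 3 \cdot 2304 \left(- \frac{1}{421}\right) = -2010 - \frac{6912}{421} = - \frac{853122}{421}$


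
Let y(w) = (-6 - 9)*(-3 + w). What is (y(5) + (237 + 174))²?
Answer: 145161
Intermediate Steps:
y(w) = 45 - 15*w (y(w) = -15*(-3 + w) = 45 - 15*w)
(y(5) + (237 + 174))² = ((45 - 15*5) + (237 + 174))² = ((45 - 75) + 411)² = (-30 + 411)² = 381² = 145161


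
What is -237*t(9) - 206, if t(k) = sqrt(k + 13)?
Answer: -206 - 237*sqrt(22) ≈ -1317.6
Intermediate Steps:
t(k) = sqrt(13 + k)
-237*t(9) - 206 = -237*sqrt(13 + 9) - 206 = -237*sqrt(22) - 206 = -206 - 237*sqrt(22)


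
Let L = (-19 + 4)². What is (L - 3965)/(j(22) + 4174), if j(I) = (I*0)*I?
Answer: -1870/2087 ≈ -0.89602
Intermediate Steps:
j(I) = 0 (j(I) = 0*I = 0)
L = 225 (L = (-15)² = 225)
(L - 3965)/(j(22) + 4174) = (225 - 3965)/(0 + 4174) = -3740/4174 = -3740*1/4174 = -1870/2087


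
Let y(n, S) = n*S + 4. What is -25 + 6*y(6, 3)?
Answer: 107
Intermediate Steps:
y(n, S) = 4 + S*n (y(n, S) = S*n + 4 = 4 + S*n)
-25 + 6*y(6, 3) = -25 + 6*(4 + 3*6) = -25 + 6*(4 + 18) = -25 + 6*22 = -25 + 132 = 107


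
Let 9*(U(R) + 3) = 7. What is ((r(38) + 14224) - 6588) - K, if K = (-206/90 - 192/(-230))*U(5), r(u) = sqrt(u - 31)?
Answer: 14219848/1863 + sqrt(7) ≈ 7635.4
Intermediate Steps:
r(u) = sqrt(-31 + u)
U(R) = -20/9 (U(R) = -3 + (1/9)*7 = -3 + 7/9 = -20/9)
K = 6020/1863 (K = (-206/90 - 192/(-230))*(-20/9) = (-206*1/90 - 192*(-1/230))*(-20/9) = (-103/45 + 96/115)*(-20/9) = -301/207*(-20/9) = 6020/1863 ≈ 3.2313)
((r(38) + 14224) - 6588) - K = ((sqrt(-31 + 38) + 14224) - 6588) - 1*6020/1863 = ((sqrt(7) + 14224) - 6588) - 6020/1863 = ((14224 + sqrt(7)) - 6588) - 6020/1863 = (7636 + sqrt(7)) - 6020/1863 = 14219848/1863 + sqrt(7)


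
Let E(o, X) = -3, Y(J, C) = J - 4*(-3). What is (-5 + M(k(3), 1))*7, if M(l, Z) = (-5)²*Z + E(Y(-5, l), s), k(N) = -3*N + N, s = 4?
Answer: 119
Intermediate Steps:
Y(J, C) = 12 + J (Y(J, C) = J + 12 = 12 + J)
k(N) = -2*N
M(l, Z) = -3 + 25*Z (M(l, Z) = (-5)²*Z - 3 = 25*Z - 3 = -3 + 25*Z)
(-5 + M(k(3), 1))*7 = (-5 + (-3 + 25*1))*7 = (-5 + (-3 + 25))*7 = (-5 + 22)*7 = 17*7 = 119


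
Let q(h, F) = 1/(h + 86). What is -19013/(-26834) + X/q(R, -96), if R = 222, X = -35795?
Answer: -295841074227/26834 ≈ -1.1025e+7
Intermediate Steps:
q(h, F) = 1/(86 + h)
-19013/(-26834) + X/q(R, -96) = -19013/(-26834) - 35795/(1/(86 + 222)) = -19013*(-1/26834) - 35795/(1/308) = 19013/26834 - 35795/1/308 = 19013/26834 - 35795*308 = 19013/26834 - 11024860 = -295841074227/26834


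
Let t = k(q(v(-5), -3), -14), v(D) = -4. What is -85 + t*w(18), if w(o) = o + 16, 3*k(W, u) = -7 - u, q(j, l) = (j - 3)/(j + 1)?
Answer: -17/3 ≈ -5.6667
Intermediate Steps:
q(j, l) = (-3 + j)/(1 + j)
k(W, u) = -7/3 - u/3 (k(W, u) = (-7 - u)/3 = -7/3 - u/3)
t = 7/3 (t = -7/3 - ⅓*(-14) = -7/3 + 14/3 = 7/3 ≈ 2.3333)
w(o) = 16 + o
-85 + t*w(18) = -85 + 7*(16 + 18)/3 = -85 + (7/3)*34 = -85 + 238/3 = -17/3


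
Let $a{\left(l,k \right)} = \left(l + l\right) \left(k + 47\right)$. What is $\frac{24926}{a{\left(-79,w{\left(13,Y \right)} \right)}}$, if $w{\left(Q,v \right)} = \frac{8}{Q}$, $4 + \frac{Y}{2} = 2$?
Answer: $- \frac{162019}{48901} \approx -3.3132$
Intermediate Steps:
$Y = -4$ ($Y = -8 + 2 \cdot 2 = -8 + 4 = -4$)
$a{\left(l,k \right)} = 2 l \left(47 + k\right)$
$\frac{24926}{a{\left(-79,w{\left(13,Y \right)} \right)}} = \frac{24926}{2 \left(-79\right) \left(47 + \frac{8}{13}\right)} = \frac{24926}{2 \left(-79\right) \frac{619}{13}} = \frac{24926}{- \frac{97802}{13}} = 24926 \left(- \frac{13}{97802}\right) = - \frac{162019}{48901}$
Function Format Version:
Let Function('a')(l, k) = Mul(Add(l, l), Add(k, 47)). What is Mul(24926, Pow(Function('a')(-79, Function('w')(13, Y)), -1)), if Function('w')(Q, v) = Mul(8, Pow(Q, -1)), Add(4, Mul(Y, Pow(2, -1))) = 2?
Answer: Rational(-162019, 48901) ≈ -3.3132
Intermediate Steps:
Y = -4 (Y = Add(-8, Mul(2, 2)) = Add(-8, 4) = -4)
Function('a')(l, k) = Mul(2, l, Add(47, k)) (Function('a')(l, k) = Mul(Mul(2, l), Add(47, k)) = Mul(2, l, Add(47, k)))
Mul(24926, Pow(Function('a')(-79, Function('w')(13, Y)), -1)) = Mul(24926, Pow(Mul(2, -79, Add(47, Mul(8, Pow(13, -1)))), -1)) = Mul(24926, Pow(Mul(2, -79, Add(47, Mul(8, Rational(1, 13)))), -1)) = Mul(24926, Pow(Mul(2, -79, Add(47, Rational(8, 13))), -1)) = Mul(24926, Pow(Mul(2, -79, Rational(619, 13)), -1)) = Mul(24926, Pow(Rational(-97802, 13), -1)) = Mul(24926, Rational(-13, 97802)) = Rational(-162019, 48901)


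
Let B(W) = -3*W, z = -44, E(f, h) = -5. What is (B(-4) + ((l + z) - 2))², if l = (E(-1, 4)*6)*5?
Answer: 33856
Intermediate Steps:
l = -150 (l = -5*6*5 = -30*5 = -150)
(B(-4) + ((l + z) - 2))² = (-3*(-4) + ((-150 - 44) - 2))² = (12 + (-194 - 2))² = (12 - 196)² = (-184)² = 33856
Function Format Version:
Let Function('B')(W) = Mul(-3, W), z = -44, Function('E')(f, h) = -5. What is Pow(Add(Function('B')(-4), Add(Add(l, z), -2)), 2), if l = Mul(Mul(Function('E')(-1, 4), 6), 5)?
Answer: 33856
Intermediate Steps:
l = -150 (l = Mul(Mul(-5, 6), 5) = Mul(-30, 5) = -150)
Pow(Add(Function('B')(-4), Add(Add(l, z), -2)), 2) = Pow(Add(Mul(-3, -4), Add(Add(-150, -44), -2)), 2) = Pow(Add(12, Add(-194, -2)), 2) = Pow(Add(12, -196), 2) = Pow(-184, 2) = 33856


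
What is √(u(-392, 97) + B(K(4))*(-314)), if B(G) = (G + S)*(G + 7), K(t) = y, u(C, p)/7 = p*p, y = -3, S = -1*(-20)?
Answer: √44511 ≈ 210.98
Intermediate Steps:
S = 20
u(C, p) = 7*p² (u(C, p) = 7*(p*p) = 7*p²)
K(t) = -3
B(G) = (7 + G)*(20 + G) (B(G) = (G + 20)*(G + 7) = (20 + G)*(7 + G) = (7 + G)*(20 + G))
√(u(-392, 97) + B(K(4))*(-314)) = √(7*97² + (140 + (-3)² + 27*(-3))*(-314)) = √(7*9409 + (140 + 9 - 81)*(-314)) = √(65863 + 68*(-314)) = √(65863 - 21352) = √44511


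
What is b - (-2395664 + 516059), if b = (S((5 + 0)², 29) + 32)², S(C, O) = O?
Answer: 1883326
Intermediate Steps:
b = 3721 (b = (29 + 32)² = 61² = 3721)
b - (-2395664 + 516059) = 3721 - (-2395664 + 516059) = 3721 - 1*(-1879605) = 3721 + 1879605 = 1883326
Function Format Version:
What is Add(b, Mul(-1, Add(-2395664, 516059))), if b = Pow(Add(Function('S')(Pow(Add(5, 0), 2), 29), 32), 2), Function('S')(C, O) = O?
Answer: 1883326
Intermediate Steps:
b = 3721 (b = Pow(Add(29, 32), 2) = Pow(61, 2) = 3721)
Add(b, Mul(-1, Add(-2395664, 516059))) = Add(3721, Mul(-1, Add(-2395664, 516059))) = Add(3721, Mul(-1, -1879605)) = Add(3721, 1879605) = 1883326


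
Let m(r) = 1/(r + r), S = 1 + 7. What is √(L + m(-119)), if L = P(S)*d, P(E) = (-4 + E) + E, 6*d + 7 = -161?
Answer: I*√19032622/238 ≈ 18.33*I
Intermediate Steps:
S = 8
d = -28 (d = -7/6 + (⅙)*(-161) = -7/6 - 161/6 = -28)
P(E) = -4 + 2*E
m(r) = 1/(2*r)
L = -336 (L = (-4 + 2*8)*(-28) = (-4 + 16)*(-28) = 12*(-28) = -336)
√(L + m(-119)) = √(-336 + (½)/(-119)) = √(-336 + (½)*(-1/119)) = √(-336 - 1/238) = √(-79969/238) = I*√19032622/238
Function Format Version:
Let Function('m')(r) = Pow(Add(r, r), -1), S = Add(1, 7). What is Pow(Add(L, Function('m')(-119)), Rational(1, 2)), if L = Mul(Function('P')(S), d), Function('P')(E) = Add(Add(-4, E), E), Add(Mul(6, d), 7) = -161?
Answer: Mul(Rational(1, 238), I, Pow(19032622, Rational(1, 2))) ≈ Mul(18.330, I)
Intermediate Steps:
S = 8
d = -28 (d = Add(Rational(-7, 6), Mul(Rational(1, 6), -161)) = Add(Rational(-7, 6), Rational(-161, 6)) = -28)
Function('P')(E) = Add(-4, Mul(2, E))
Function('m')(r) = Mul(Rational(1, 2), Pow(r, -1)) (Function('m')(r) = Pow(Mul(2, r), -1) = Mul(Rational(1, 2), Pow(r, -1)))
L = -336 (L = Mul(Add(-4, Mul(2, 8)), -28) = Mul(Add(-4, 16), -28) = Mul(12, -28) = -336)
Pow(Add(L, Function('m')(-119)), Rational(1, 2)) = Pow(Add(-336, Mul(Rational(1, 2), Pow(-119, -1))), Rational(1, 2)) = Pow(Add(-336, Mul(Rational(1, 2), Rational(-1, 119))), Rational(1, 2)) = Pow(Add(-336, Rational(-1, 238)), Rational(1, 2)) = Pow(Rational(-79969, 238), Rational(1, 2)) = Mul(Rational(1, 238), I, Pow(19032622, Rational(1, 2)))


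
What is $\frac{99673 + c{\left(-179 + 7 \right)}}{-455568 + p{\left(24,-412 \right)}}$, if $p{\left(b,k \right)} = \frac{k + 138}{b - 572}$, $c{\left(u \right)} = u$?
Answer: $- \frac{199002}{911135} \approx -0.21841$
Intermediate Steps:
$p{\left(b,k \right)} = \frac{138 + k}{-572 + b}$
$\frac{99673 + c{\left(-179 + 7 \right)}}{-455568 + p{\left(24,-412 \right)}} = \frac{99673 + \left(-179 + 7\right)}{-455568 + \frac{138 - 412}{-572 + 24}} = \frac{99673 - 172}{-455568 + \frac{1}{-548} \left(-274\right)} = \frac{99501}{-455568 - - \frac{1}{2}} = \frac{99501}{-455568 + \frac{1}{2}} = \frac{99501}{- \frac{911135}{2}} = 99501 \left(- \frac{2}{911135}\right) = - \frac{199002}{911135}$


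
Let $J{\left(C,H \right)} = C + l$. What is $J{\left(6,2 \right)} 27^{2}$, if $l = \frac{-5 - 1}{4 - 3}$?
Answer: $0$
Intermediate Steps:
$l = -6$ ($l = - \frac{6}{1} = \left(-6\right) 1 = -6$)
$J{\left(C,H \right)} = -6 + C$ ($J{\left(C,H \right)} = C - 6 = -6 + C$)
$J{\left(6,2 \right)} 27^{2} = \left(-6 + 6\right) 27^{2} = 0 \cdot 729 = 0$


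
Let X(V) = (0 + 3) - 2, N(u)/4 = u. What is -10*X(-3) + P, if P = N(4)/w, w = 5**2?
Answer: -234/25 ≈ -9.3600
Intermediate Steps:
N(u) = 4*u
X(V) = 1 (X(V) = 3 - 2 = 1)
w = 25
P = 16/25 (P = (4*4)/25 = 16*(1/25) = 16/25 ≈ 0.64000)
-10*X(-3) + P = -10*1 + 16/25 = -10 + 16/25 = -234/25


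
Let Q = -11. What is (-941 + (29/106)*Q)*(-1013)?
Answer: 101365845/106 ≈ 9.5628e+5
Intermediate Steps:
(-941 + (29/106)*Q)*(-1013) = (-941 + (29/106)*(-11))*(-1013) = (-941 - 319/106)*(-1013) = -100065/106*(-1013) = 101365845/106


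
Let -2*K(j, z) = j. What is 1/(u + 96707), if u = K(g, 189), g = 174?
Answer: 1/96620 ≈ 1.0350e-5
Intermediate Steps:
K(j, z) = -j/2
u = -87 (u = -1/2*174 = -87)
1/(u + 96707) = 1/(-87 + 96707) = 1/96620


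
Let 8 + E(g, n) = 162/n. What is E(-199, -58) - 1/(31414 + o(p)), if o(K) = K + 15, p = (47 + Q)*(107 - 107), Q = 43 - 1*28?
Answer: -9837306/911441 ≈ -10.793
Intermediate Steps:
Q = 15 (Q = 43 - 28 = 15)
E(g, n) = -8 + 162/n
p = 0 (p = (47 + 15)*(107 - 107) = 62*0 = 0)
o(K) = 15 + K
E(-199, -58) - 1/(31414 + o(p)) = (-8 + 162/(-58)) - 1/(31414 + (15 + 0)) = (-8 + 162*(-1/58)) - 1/(31414 + 15) = (-8 - 81/29) - 1/31429 = -313/29 - 1*1/31429 = -313/29 - 1/31429 = -9837306/911441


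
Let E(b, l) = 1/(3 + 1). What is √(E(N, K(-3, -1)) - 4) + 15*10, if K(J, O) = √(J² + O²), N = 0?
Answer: 150 + I*√15/2 ≈ 150.0 + 1.9365*I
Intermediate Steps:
E(b, l) = ¼ (E(b, l) = 1/4 = ¼)
√(E(N, K(-3, -1)) - 4) + 15*10 = √(¼ - 4) + 15*10 = √(-15/4) + 150 = I*√15/2 + 150 = 150 + I*√15/2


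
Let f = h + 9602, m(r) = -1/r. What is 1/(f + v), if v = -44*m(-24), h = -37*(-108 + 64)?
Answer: 6/67369 ≈ 8.9062e-5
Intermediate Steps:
h = 1628 (h = -37*(-44) = 1628)
v = -11/6 (v = -(-44)/(-24) = -(-44)*(-1)/24 = -44*1/24 = -11/6 ≈ -1.8333)
f = 11230 (f = 1628 + 9602 = 11230)
1/(f + v) = 1/(11230 - 11/6) = 1/(67369/6) = 6/67369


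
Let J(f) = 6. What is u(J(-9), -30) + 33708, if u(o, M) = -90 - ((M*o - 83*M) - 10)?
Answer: 31318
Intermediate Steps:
u(o, M) = -80 + 83*M - M*o (u(o, M) = -90 - ((-83*M + M*o) - 10) = -90 - (-10 - 83*M + M*o) = -90 + (10 + 83*M - M*o) = -80 + 83*M - M*o)
u(J(-9), -30) + 33708 = (-80 + 83*(-30) - 1*(-30)*6) + 33708 = (-80 - 2490 + 180) + 33708 = -2390 + 33708 = 31318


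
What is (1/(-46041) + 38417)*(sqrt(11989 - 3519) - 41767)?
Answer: -73875677628632/46041 + 19456328056*sqrt(70)/46041 ≈ -1.6010e+9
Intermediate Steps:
(1/(-46041) + 38417)*(sqrt(11989 - 3519) - 41767) = (-1/46041 + 38417)*(sqrt(8470) - 41767) = 1768757096*(11*sqrt(70) - 41767)/46041 = 1768757096*(-41767 + 11*sqrt(70))/46041 = -73875677628632/46041 + 19456328056*sqrt(70)/46041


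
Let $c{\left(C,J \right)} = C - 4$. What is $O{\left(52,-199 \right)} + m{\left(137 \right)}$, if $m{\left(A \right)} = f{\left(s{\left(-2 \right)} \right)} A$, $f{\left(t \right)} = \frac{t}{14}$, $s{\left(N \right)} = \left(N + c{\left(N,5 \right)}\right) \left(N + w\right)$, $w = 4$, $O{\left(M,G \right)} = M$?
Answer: $- \frac{732}{7} \approx -104.57$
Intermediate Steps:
$c{\left(C,J \right)} = -4 + C$
$s{\left(N \right)} = \left(-4 + 2 N\right) \left(4 + N\right)$ ($s{\left(N \right)} = \left(N + \left(-4 + N\right)\right) \left(N + 4\right) = \left(-4 + 2 N\right) \left(4 + N\right)$)
$f{\left(t \right)} = \frac{t}{14}$ ($f{\left(t \right)} = t \frac{1}{14} = \frac{t}{14}$)
$m{\left(A \right)} = - \frac{8 A}{7}$ ($m{\left(A \right)} = \frac{-16 + 2 \left(-2\right)^{2} + 4 \left(-2\right)}{14} A = \frac{-16 + 2 \cdot 4 - 8}{14} A = \frac{-16 + 8 - 8}{14} A = \frac{1}{14} \left(-16\right) A = - \frac{8 A}{7}$)
$O{\left(52,-199 \right)} + m{\left(137 \right)} = 52 - \frac{1096}{7} = - \frac{732}{7}$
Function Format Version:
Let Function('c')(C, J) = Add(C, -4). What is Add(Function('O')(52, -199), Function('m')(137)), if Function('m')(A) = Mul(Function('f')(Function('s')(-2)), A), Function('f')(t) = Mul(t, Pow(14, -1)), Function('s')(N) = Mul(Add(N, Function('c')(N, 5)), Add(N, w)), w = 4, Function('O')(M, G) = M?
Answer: Rational(-732, 7) ≈ -104.57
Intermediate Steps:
Function('c')(C, J) = Add(-4, C)
Function('s')(N) = Mul(Add(-4, Mul(2, N)), Add(4, N)) (Function('s')(N) = Mul(Add(N, Add(-4, N)), Add(N, 4)) = Mul(Add(-4, Mul(2, N)), Add(4, N)))
Function('f')(t) = Mul(Rational(1, 14), t) (Function('f')(t) = Mul(t, Rational(1, 14)) = Mul(Rational(1, 14), t))
Function('m')(A) = Mul(Rational(-8, 7), A) (Function('m')(A) = Mul(Mul(Rational(1, 14), Add(-16, Mul(2, Pow(-2, 2)), Mul(4, -2))), A) = Mul(Mul(Rational(1, 14), Add(-16, Mul(2, 4), -8)), A) = Mul(Mul(Rational(1, 14), Add(-16, 8, -8)), A) = Mul(Mul(Rational(1, 14), -16), A) = Mul(Rational(-8, 7), A))
Add(Function('O')(52, -199), Function('m')(137)) = Add(52, Mul(Rational(-8, 7), 137)) = Add(52, Rational(-1096, 7)) = Rational(-732, 7)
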